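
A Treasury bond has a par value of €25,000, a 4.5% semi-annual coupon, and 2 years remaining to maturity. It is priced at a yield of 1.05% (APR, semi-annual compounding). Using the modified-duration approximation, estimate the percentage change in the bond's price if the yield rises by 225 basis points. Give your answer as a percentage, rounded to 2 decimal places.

Periodic yield y = 0.00525. Modified duration first:
  t   CF        PV=CF/(1+0.00525)^t    t·PV
  1       562.50       559.5623       559.5623
  2       562.50       556.6399     1,113.2799
  3       562.50       553.7328     1,661.1985
  4    25,562.50    25,032.6599   100,130.6394
  Σ                 26,702.5949   103,464.6801
P = 26,702.5949; D_Mac = 3.87471 half-year periods = 1.93735 yrs; D_mod = 1.93735/(1+0.00525) = 1.92723 yrs.
ΔP/P ≈ -D_mod · Δy = -1.92723 × (+0.0225) = -0.043363 = -4.3363%.

-4.34%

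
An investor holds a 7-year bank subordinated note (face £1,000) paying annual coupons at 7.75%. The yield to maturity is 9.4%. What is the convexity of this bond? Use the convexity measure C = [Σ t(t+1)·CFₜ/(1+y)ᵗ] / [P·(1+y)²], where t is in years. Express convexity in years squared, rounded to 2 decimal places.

With y = 0.094:
  t   CF        PV=CF/(1+0.094)^t    t·PV        t(t+1)·PV
  1        77.50        70.8410        70.8410         141.6819
  2        77.50        64.7541       129.5081         388.5244
  3        77.50        59.1902       177.5706         710.2823
  4        77.50        54.1044       216.4175       1,082.0876
  5        77.50        49.4556       247.2778       1,483.6667
  6        77.50        45.2062       271.2371       1,898.6594
  7     1,077.50       574.5079     4,021.5555      32,172.4439
  Σ                    918.0592     5,134.4075      37,877.3461
P = 918.0592.
Convexity = Σ t(t+1)·PV / [P·(1+y)²] = 37,877.3461 / (918.0592 × 1.196836) = 34.47261.

34.47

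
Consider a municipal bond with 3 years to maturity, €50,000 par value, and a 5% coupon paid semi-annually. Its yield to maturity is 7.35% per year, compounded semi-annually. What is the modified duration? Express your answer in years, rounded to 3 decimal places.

Periodic yield y = 0.03675. First find Macaulay duration:
  t   CF        PV=CF/(1+0.03675)^t    t·PV
  1     1,250.00     1,205.6909     1,205.6909
  2     1,250.00     1,162.9524     2,325.9047
  3     1,250.00     1,121.7288     3,365.1865
  4     1,250.00     1,081.9666     4,327.8662
  5     1,250.00     1,043.6138     5,218.0688
  6    51,250.00    41,271.4384   247,628.6305
  Σ                 46,887.3908   264,071.3476
P = 46,887.3908; Macaulay duration = 264,071.3476 / 46,887.3908 = 5.63203 half-year periods = 2.81602 years.
Modified duration = D_Mac / (1 + y) = 2.81602 / 1.03675 = 2.71620 years.

2.716 years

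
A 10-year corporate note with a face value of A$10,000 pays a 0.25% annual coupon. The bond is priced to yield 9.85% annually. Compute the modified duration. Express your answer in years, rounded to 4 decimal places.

8.9210 years

Periodic yield y = 0.0985. First find Macaulay duration:
  t   CF        PV=CF/(1+0.0985)^t    t·PV
  1        25.00        22.7583        22.7583
  2        25.00        20.7176        41.4352
  3        25.00        18.8599        56.5798
  4        25.00        17.1688        68.6752
  5        25.00        15.6293        78.1465
  6        25.00        14.2279        85.3672
  7        25.00        12.9521        90.6646
  8        25.00        11.7907        94.3256
  9        25.00        10.7335        96.6011
  10   10,025.00     3,918.1745    39,181.7445
  Σ                  4,063.0125    39,816.2980
P = 4,063.0125; Macaulay duration = 39,816.2980 / 4,063.0125 = 9.79970 years.
Modified duration = D_Mac / (1 + y) = 9.79970 / 1.0985 = 8.92098 years.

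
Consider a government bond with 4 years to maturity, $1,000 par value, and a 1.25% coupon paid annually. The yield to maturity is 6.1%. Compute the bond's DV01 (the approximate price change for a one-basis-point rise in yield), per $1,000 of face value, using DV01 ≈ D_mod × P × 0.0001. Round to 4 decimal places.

$0.3074

Periodic yield y = 0.061.
  t   CF        PV=CF/(1+0.061)^t    t·PV
  1        12.50        11.7813        11.7813
  2        12.50        11.1040        22.2080
  3        12.50        10.4656        31.3968
  4     1,012.50       798.9756     3,195.9023
  Σ                    832.3265     3,261.2884
P = 832.3265; D_Mac = 3.91828 yrs; D_mod = 3.69301 yrs.
DV01 ≈ 3.69301 × 832.3265 × 0.0001 = 0.307379.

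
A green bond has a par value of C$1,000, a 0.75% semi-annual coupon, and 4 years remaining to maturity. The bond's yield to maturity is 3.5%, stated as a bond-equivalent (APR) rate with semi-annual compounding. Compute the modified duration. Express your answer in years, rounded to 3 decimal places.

Periodic yield y = 0.0175. First find Macaulay duration:
  t   CF        PV=CF/(1+0.0175)^t    t·PV
  1         3.75         3.6855         3.6855
  2         3.75         3.6221         7.2442
  3         3.75         3.5598        10.6795
  4         3.75         3.4986        13.9944
  5         3.75         3.4384        17.1921
  6         3.75         3.3793        20.2757
  7         3.75         3.3212        23.2481
  8     1,003.75       873.6756     6,989.4049
  Σ                    898.1805     7,085.7245
P = 898.1805; Macaulay duration = 7,085.7245 / 898.1805 = 7.88898 half-year periods = 3.94449 years.
Modified duration = D_Mac / (1 + y) = 3.94449 / 1.0175 = 3.87665 years.

3.877 years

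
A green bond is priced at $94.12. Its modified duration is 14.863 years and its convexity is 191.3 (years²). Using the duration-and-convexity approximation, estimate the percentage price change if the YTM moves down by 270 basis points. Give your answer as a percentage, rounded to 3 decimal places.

Duration effect: -D_mod·Δy = -14.863 × (-0.027) = +0.401301
Convexity effect: ½·C·(Δy)² = 0.5 × 191.3 × (-0.027)² = +0.06972885
ΔP/P ≈ +0.401301 + 0.06972885 = +0.47102985
= +47.102985%.

+47.103%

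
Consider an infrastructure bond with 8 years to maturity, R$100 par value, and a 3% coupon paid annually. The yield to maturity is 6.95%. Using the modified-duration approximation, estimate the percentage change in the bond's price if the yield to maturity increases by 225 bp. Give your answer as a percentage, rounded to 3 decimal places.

-14.926%

Periodic yield y = 0.0695. Modified duration first:
  t   CF        PV=CF/(1+0.0695)^t    t·PV
  1         3.00         2.8050         2.8050
  2         3.00         2.6228         5.2455
  3         3.00         2.4523         7.3570
  4         3.00         2.2930         9.1719
  5         3.00         2.1440        10.7198
  6         3.00         2.0046        12.0278
  7         3.00         1.8744        13.1206
  8       103.00        60.1715       481.3721
  Σ                     76.3676       541.8198
P = 76.3676; D_Mac = 7.09489 yrs; D_mod = 7.09489/(1+0.0695) = 6.63384 yrs.
ΔP/P ≈ -D_mod · Δy = -6.63384 × (+0.0225) = -0.149261 = -14.9261%.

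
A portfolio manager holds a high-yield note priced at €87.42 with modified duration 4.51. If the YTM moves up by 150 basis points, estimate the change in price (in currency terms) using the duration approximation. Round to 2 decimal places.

Duration approximation: ΔP/P ≈ -D_mod · Δy = -4.51 × (+0.015) = -0.067650.
ΔP ≈ 87.42 × (-0.067650) = -5.913963.

-€5.91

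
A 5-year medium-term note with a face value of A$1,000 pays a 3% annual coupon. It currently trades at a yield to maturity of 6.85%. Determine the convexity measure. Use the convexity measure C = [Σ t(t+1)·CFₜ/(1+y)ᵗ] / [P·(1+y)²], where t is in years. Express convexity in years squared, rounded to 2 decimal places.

With y = 0.0685:
  t   CF        PV=CF/(1+0.0685)^t    t·PV        t(t+1)·PV
  1        30.00        28.0767        28.0767          56.1535
  2        30.00        26.2768        52.5536         157.6607
  3        30.00        24.5922        73.7766         295.1066
  4        30.00        23.0156        92.0626         460.3129
  5     1,030.00       739.5450     3,697.7249      22,186.3493
  Σ                    841.5064     3,944.1944      23,155.5830
P = 841.5064.
Convexity = Σ t(t+1)·PV / [P·(1+y)²] = 23,155.5830 / (841.5064 × 1.141692) = 24.10179.

24.10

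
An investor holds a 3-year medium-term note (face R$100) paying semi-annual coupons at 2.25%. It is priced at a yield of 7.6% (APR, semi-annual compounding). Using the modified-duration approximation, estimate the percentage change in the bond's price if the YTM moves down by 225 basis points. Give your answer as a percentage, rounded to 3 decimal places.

Periodic yield y = 0.038. Modified duration first:
  t   CF        PV=CF/(1+0.038)^t    t·PV
  1        1.125         1.0838         1.0838
  2        1.125         1.0441         2.0883
  3        1.125         1.0059         3.0177
  4        1.125         0.9691         3.8764
  5        1.125         0.9336         4.6681
  6      101.125        80.8490       485.0937
  Σ                     85.8855       499.8280
P = 85.8855; D_Mac = 5.81970 half-year periods = 2.90985 yrs; D_mod = 2.90985/(1+0.038) = 2.80332 yrs.
ΔP/P ≈ -D_mod · Δy = -2.80332 × (-0.0225) = +0.063075 = +6.3075%.

+6.307%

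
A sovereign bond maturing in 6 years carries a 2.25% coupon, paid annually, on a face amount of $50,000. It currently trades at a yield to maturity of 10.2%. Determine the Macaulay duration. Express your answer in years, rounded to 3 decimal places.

Periodic yield y = 0.102. Discount each cash flow and weight by its year:
  t   CF        PV=CF/(1+0.102)^t    t·PV
  1     1,125.00     1,020.8711     1,020.8711
  2     1,125.00       926.3803     1,852.7607
  3     1,125.00       840.6355     2,521.9066
  4     1,125.00       762.8272     3,051.3086
  5     1,125.00       692.2206     3,461.1032
  6    51,125.00    28,545.9009   171,275.4055
  Σ                 32,788.8357   183,183.3557
Price P = Σ PV = 32,788.8357.
Macaulay duration = Σ(t·PV) / P = 183,183.3557 / 32,788.8357 = 5.58676 years.

5.587 years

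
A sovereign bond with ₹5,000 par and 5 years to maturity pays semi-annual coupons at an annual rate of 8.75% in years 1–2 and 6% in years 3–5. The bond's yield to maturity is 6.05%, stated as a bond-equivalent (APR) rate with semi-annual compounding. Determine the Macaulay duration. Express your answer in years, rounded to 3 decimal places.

Periodic yield y = 0.03025. Discount each cash flow and weight by its period:
  t   CF        PV=CF/(1+0.03025)^t    t·PV
  1       218.75       212.3271       212.3271
  2       218.75       206.0928       412.1856
  3       218.75       200.0415       600.1246
  4       218.75       194.1680       776.6718
  5       150.00       129.2344       646.1720
  6       150.00       125.4398       752.6391
  7       150.00       121.7567       852.2970
  8       150.00       118.1817       945.4537
  9       150.00       114.7117     1,032.4051
  10    5,150.00     3,822.7949    38,227.9489
  Σ                  5,244.7487    44,458.2250
Price P = Σ PV = 5,244.7487.
Macaulay duration = Σ(t·PV) / P = 44,458.2250 / 5,244.7487 = 8.47671 half-year periods.
In years: 8.47671 / 2 = 4.23836 years.

4.238 years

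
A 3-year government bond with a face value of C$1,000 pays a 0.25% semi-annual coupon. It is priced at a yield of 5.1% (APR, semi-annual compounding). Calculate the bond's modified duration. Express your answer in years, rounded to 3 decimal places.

2.915 years

Periodic yield y = 0.0255. First find Macaulay duration:
  t   CF        PV=CF/(1+0.0255)^t    t·PV
  1         1.25         1.2189         1.2189
  2         1.25         1.1886         2.3772
  3         1.25         1.1591         3.4772
  4         1.25         1.1302         4.5209
  5         1.25         1.1021         5.5106
  6     1,001.25       860.8521     5,165.1126
  Σ                    866.6510     5,182.2174
P = 866.6510; Macaulay duration = 5,182.2174 / 866.6510 = 5.97959 half-year periods = 2.98979 years.
Modified duration = D_Mac / (1 + y) = 2.98979 / 1.0255 = 2.91545 years.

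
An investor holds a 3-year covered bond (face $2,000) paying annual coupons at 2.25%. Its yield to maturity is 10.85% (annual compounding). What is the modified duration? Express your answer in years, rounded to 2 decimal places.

2.64 years

Periodic yield y = 0.1085. First find Macaulay duration:
  t   CF        PV=CF/(1+0.1085)^t    t·PV
  1        45.00        40.5954        40.5954
  2        45.00        36.6219        73.2438
  3     2,045.00     1,501.3648     4,504.0943
  Σ                  1,578.5821     4,617.9335
P = 1,578.5821; Macaulay duration = 4,617.9335 / 1,578.5821 = 2.92537 years.
Modified duration = D_Mac / (1 + y) = 2.92537 / 1.1085 = 2.63903 years.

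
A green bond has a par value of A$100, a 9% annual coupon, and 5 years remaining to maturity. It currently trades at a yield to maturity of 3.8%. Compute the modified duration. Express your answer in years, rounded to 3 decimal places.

Periodic yield y = 0.038. First find Macaulay duration:
  t   CF        PV=CF/(1+0.038)^t    t·PV
  1         9.00         8.6705         8.6705
  2         9.00         8.3531        16.7062
  3         9.00         8.0473        24.1419
  4         9.00         7.7527        31.0108
  5       109.00        90.4565       452.2824
  Σ                    123.2801       532.8119
P = 123.2801; Macaulay duration = 532.8119 / 123.2801 = 4.32196 years.
Modified duration = D_Mac / (1 + y) = 4.32196 / 1.038 = 4.16374 years.

4.164 years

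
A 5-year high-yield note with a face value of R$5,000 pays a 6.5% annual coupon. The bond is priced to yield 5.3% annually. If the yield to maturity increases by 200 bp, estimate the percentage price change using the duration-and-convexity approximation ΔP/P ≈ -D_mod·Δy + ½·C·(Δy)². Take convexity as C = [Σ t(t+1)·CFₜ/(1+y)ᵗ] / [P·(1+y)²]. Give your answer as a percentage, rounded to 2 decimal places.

-7.98%

With y = 0.053:
  t   CF        PV=CF/(1+0.053)^t    t·PV        t(t+1)·PV
  1       325.00       308.6420       308.6420         617.2840
  2       325.00       293.1073       586.2146       1,758.6437
  3       325.00       278.3545       835.0635       3,340.2540
  4       325.00       264.3443     1,057.3770       5,286.8851
  5     5,325.00     4,113.1804    20,565.9019     123,395.4116
  Σ                  5,257.6284    23,353.1990     134,398.4784
P = 5,257.6284; D_Mac = 4.44177 yrs; D_mod = 4.21821 yrs; C = 23.05408.
Duration effect: -4.21821 × (+0.02) = -0.084364
Convexity effect: 0.5 × 23.05408 × (0.02)² = +0.0046108
ΔP/P ≈ -0.084364 + 0.0046108 = -0.079753 = -7.9753%.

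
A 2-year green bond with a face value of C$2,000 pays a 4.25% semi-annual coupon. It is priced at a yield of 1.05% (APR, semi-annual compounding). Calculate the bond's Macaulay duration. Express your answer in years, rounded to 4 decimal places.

Periodic yield y = 0.00525. Discount each cash flow and weight by its period:
  t   CF        PV=CF/(1+0.00525)^t    t·PV
  1        42.50        42.2780        42.2780
  2        42.50        42.0572        84.1145
  3        42.50        41.8376       125.5128
  4     2,042.50     2,000.1646     8,000.6584
  Σ                  2,126.3375     8,252.5637
Price P = Σ PV = 2,126.3375.
Macaulay duration = Σ(t·PV) / P = 8,252.5637 / 2,126.3375 = 3.88112 half-year periods.
In years: 3.88112 / 2 = 1.94056 years.

1.9406 years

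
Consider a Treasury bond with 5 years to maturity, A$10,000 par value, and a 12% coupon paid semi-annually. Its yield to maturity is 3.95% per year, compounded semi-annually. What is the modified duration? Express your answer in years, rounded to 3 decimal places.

3.998 years

Periodic yield y = 0.01975. First find Macaulay duration:
  t   CF        PV=CF/(1+0.01975)^t    t·PV
  1       600.00       588.3795       588.3795
  2       600.00       576.9841     1,153.9681
  3       600.00       565.8093     1,697.4280
  4       600.00       554.8510     2,219.4041
  5       600.00       544.1050     2,720.5248
  6       600.00       533.5670     3,201.4020
  7       600.00       523.2332     3,662.6321
  8       600.00       513.0994     4,104.7955
  9       600.00       503.1620     4,528.4579
  10   10,600.00     8,717.0337    87,170.3371
  Σ                 13,620.2242   111,047.3291
P = 13,620.2242; Macaulay duration = 111,047.3291 / 13,620.2242 = 8.15312 half-year periods = 4.07656 years.
Modified duration = D_Mac / (1 + y) = 4.07656 / 1.01975 = 3.99761 years.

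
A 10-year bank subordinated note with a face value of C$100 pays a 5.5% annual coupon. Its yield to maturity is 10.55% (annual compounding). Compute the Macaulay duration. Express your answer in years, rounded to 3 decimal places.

7.483 years

Periodic yield y = 0.1055. Discount each cash flow and weight by its year:
  t   CF        PV=CF/(1+0.1055)^t    t·PV
  1         5.50         4.9751         4.9751
  2         5.50         4.5003         9.0007
  3         5.50         4.0709        12.2126
  4         5.50         3.6824        14.7295
  5         5.50         3.3310        16.6548
  6         5.50         3.0131        18.0785
  7         5.50         2.7255        19.0787
  8         5.50         2.4654        19.7234
  9         5.50         2.2301        20.0713
  10      105.50        38.6959       386.9590
  Σ                     69.6897       521.4837
Price P = Σ PV = 69.6897.
Macaulay duration = Σ(t·PV) / P = 521.4837 / 69.6897 = 7.48293 years.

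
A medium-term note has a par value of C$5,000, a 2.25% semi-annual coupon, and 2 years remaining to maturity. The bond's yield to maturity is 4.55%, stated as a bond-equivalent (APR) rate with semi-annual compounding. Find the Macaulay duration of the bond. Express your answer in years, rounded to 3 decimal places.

Periodic yield y = 0.02275. Discount each cash flow and weight by its period:
  t   CF        PV=CF/(1+0.02275)^t    t·PV
  1        56.25        54.9988        54.9988
  2        56.25        53.7754       107.5508
  3        56.25        52.5792       157.7376
  4     5,056.25     4,621.1555    18,484.6222
  Σ                  4,782.5089    18,804.9093
Price P = Σ PV = 4,782.5089.
Macaulay duration = Σ(t·PV) / P = 18,804.9093 / 4,782.5089 = 3.93202 half-year periods.
In years: 3.93202 / 2 = 1.96601 years.

1.966 years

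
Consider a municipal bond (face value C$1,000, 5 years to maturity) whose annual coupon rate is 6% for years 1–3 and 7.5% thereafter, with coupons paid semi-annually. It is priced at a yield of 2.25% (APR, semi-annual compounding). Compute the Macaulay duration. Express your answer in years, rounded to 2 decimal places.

Periodic yield y = 0.01125. Discount each cash flow and weight by its period:
  t   CF        PV=CF/(1+0.01125)^t    t·PV
  1        30.00        29.6663        29.6663
  2        30.00        29.3362        58.6724
  3        30.00        29.0099        87.0296
  4        30.00        28.6871       114.7485
  5        30.00        28.3680       141.8400
  6        30.00        28.0524       168.3144
  7        37.50        34.6754       242.7278
  8        37.50        34.2896       274.3172
  9        37.50        33.9082       305.1736
  10    1,037.50       927.6898     9,276.8975
  Σ                  1,203.6828    10,699.3873
Price P = Σ PV = 1,203.6828.
Macaulay duration = Σ(t·PV) / P = 10,699.3873 / 1,203.6828 = 8.88888 half-year periods.
In years: 8.88888 / 2 = 4.44444 years.

4.44 years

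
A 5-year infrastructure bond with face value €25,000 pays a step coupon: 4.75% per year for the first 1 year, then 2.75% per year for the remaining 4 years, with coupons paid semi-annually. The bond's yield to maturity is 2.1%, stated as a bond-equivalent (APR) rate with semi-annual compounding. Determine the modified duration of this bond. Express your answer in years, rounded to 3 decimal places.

Periodic yield y = 0.0105. First find Macaulay duration:
  t   CF        PV=CF/(1+0.0105)^t    t·PV
  1       593.75       587.5804       587.5804
  2       593.75       581.4749     1,162.9498
  3       343.75       333.1453       999.4360
  4       343.75       329.6837     1,318.7347
  5       343.75       326.2580     1,631.2898
  6       343.75       322.8678     1,937.2071
  7       343.75       319.5130     2,236.5907
  8       343.75       316.1929     2,529.5435
  9       343.75       312.9074     2,816.1667
  10   25,343.75    22,830.0939   228,300.9388
  Σ                 26,259.7173   243,520.4376
P = 26,259.7173; Macaulay duration = 243,520.4376 / 26,259.7173 = 9.27354 half-year periods = 4.63677 years.
Modified duration = D_Mac / (1 + y) = 4.63677 / 1.0105 = 4.58859 years.

4.589 years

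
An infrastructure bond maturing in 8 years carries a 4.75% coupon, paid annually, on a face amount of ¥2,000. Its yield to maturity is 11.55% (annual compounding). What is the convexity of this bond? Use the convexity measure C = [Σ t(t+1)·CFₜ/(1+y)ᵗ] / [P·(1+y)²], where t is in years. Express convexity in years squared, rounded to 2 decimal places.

With y = 0.1155:
  t   CF        PV=CF/(1+0.1155)^t    t·PV        t(t+1)·PV
  1        95.00        85.1636        85.1636         170.3272
  2        95.00        76.3457       152.6914         458.0741
  3        95.00        68.4408       205.3223         821.2892
  4        95.00        61.3543       245.4174       1,227.0869
  5        95.00        55.0017       275.0083       1,650.0496
  6        95.00        49.3067       295.8404       2,070.8825
  7        95.00        44.2015       309.4102       2,475.2816
  8     2,095.00       873.8310     6,990.6477      62,915.8295
  Σ                  1,313.6452     8,559.5012      71,788.8204
P = 1,313.6452.
Convexity = Σ t(t+1)·PV / [P·(1+y)²] = 71,788.8204 / (1,313.6452 × 1.244340) = 43.91770.

43.92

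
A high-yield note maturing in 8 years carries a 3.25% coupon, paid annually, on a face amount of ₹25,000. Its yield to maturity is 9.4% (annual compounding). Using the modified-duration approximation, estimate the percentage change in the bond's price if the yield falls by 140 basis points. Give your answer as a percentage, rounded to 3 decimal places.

Periodic yield y = 0.094. Modified duration first:
  t   CF        PV=CF/(1+0.094)^t    t·PV
  1       812.50       742.6874       742.6874
  2       812.50       678.8733     1,357.7466
  3       812.50       620.5423     1,861.6270
  4       812.50       567.2233     2,268.8933
  5       812.50       518.4857     2,592.4284
  6       812.50       473.9357     2,843.6143
  7       812.50       433.2136     3,032.4954
  8    25,812.50    12,580.3143   100,642.5148
  Σ                 16,615.2757   115,342.0071
P = 16,615.2757; D_Mac = 6.94193 yrs; D_mod = 6.94193/(1+0.094) = 6.34545 yrs.
ΔP/P ≈ -D_mod · Δy = -6.34545 × (-0.014) = +0.088836 = +8.8836%.

+8.884%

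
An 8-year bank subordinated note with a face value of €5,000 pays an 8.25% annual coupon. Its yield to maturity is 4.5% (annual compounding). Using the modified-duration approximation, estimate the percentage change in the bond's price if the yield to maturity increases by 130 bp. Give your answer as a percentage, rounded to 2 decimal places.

-7.93%

Periodic yield y = 0.045. Modified duration first:
  t   CF        PV=CF/(1+0.045)^t    t·PV
  1       412.50       394.7368       394.7368
  2       412.50       377.7386       755.4772
  3       412.50       361.4723     1,084.4170
  4       412.50       345.9066     1,383.6262
  5       412.50       331.0111     1,655.0553
  6       412.50       316.7570     1,900.5420
  7       412.50       303.1167     2,121.8172
  8     5,412.50     3,805.9895    30,447.9160
  Σ                  6,236.7286    39,743.5877
P = 6,236.7286; D_Mac = 6.37251 yrs; D_mod = 6.37251/(1+0.045) = 6.09809 yrs.
ΔP/P ≈ -D_mod · Δy = -6.09809 × (+0.013) = -0.079275 = -7.9275%.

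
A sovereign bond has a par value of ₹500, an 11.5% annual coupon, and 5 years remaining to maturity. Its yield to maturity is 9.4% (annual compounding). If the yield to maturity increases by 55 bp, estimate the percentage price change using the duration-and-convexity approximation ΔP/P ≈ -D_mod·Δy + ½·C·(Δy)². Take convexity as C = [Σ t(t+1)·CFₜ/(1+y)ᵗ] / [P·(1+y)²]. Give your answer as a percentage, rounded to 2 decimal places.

With y = 0.094:
  t   CF        PV=CF/(1+0.094)^t    t·PV        t(t+1)·PV
  1        57.50        52.5594        52.5594         105.1188
  2        57.50        48.0433        96.0867         288.2600
  3        57.50        43.9153       131.7459         526.9836
  4        57.50        40.1420       160.5678         802.8392
  5       557.50       355.7609     1,778.8047      10,672.8281
  Σ                    540.4210     2,219.7645      12,396.0298
P = 540.4210; D_Mac = 4.10747 yrs; D_mod = 3.75455 yrs; C = 19.16531.
Duration effect: -3.75455 × (+0.0055) = -0.020650
Convexity effect: 0.5 × 19.16531 × (0.0055)² = +0.0002899
ΔP/P ≈ -0.020650 + 0.0002899 = -0.020360 = -2.0360%.

-2.04%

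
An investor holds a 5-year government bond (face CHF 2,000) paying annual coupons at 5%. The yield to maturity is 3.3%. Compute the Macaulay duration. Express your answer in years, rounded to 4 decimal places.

4.5648 years

Periodic yield y = 0.033. Discount each cash flow and weight by its year:
  t   CF        PV=CF/(1+0.033)^t    t·PV
  1       100.00        96.8054        96.8054
  2       100.00        93.7129       187.4258
  3       100.00        90.7192       272.1575
  4       100.00        87.8211       351.2843
  5     2,100.00     1,785.3266     8,926.6332
  Σ                  2,154.3852     9,834.3062
Price P = Σ PV = 2,154.3852.
Macaulay duration = Σ(t·PV) / P = 9,834.3062 / 2,154.3852 = 4.56479 years.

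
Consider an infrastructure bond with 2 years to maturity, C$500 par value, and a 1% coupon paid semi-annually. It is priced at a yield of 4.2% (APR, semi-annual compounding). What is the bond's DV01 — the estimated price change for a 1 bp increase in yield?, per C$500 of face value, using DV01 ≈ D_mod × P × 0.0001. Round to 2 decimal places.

Periodic yield y = 0.021.
  t   CF        PV=CF/(1+0.021)^t    t·PV
  1         2.50         2.4486         2.4486
  2         2.50         2.3982         4.7964
  3         2.50         2.3489         7.0467
  4       502.50       462.4163     1,849.6650
  Σ                    469.6119     1,863.9567
P = 469.6119; D_Mac = 3.96914 half-year periods = 1.98457 yrs; D_mod = 1.94375 yrs.
DV01 ≈ 1.94375 × 469.6119 × 0.0001 = 0.091281.

C$0.09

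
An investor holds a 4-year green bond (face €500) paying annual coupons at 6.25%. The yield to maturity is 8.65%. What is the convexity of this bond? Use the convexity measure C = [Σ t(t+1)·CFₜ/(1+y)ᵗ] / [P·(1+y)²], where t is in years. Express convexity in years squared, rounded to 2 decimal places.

14.95

With y = 0.0865:
  t   CF        PV=CF/(1+0.0865)^t    t·PV        t(t+1)·PV
  1        31.25        28.7621        28.7621          57.5242
  2        31.25        26.4722        52.9445         158.8334
  3        31.25        24.3647        73.0941         292.3762
  4       531.25       381.2238     1,524.8953       7,624.4763
  Σ                    460.8228     1,679.6959       8,133.2100
P = 460.8228.
Convexity = Σ t(t+1)·PV / [P·(1+y)²] = 8,133.2100 / (460.8228 × 1.180482) = 14.95094.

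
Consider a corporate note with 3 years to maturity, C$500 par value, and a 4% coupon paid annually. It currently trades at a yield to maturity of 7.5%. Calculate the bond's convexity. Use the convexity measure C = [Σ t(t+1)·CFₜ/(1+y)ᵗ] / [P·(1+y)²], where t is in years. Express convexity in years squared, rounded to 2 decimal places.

With y = 0.075:
  t   CF        PV=CF/(1+0.075)^t    t·PV        t(t+1)·PV
  1        20.00        18.6047        18.6047          37.2093
  2        20.00        17.3067        34.6133         103.8399
  3       520.00       418.5795     1,255.7385       5,022.9540
  Σ                    454.4908     1,308.9564       5,164.0032
P = 454.4908.
Convexity = Σ t(t+1)·PV / [P·(1+y)²] = 5,164.0032 / (454.4908 × 1.155625) = 9.83206.

9.83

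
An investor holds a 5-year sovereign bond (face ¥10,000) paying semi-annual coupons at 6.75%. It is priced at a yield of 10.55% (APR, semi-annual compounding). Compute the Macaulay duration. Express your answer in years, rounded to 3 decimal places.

4.260 years

Periodic yield y = 0.05275. Discount each cash flow and weight by its period:
  t   CF        PV=CF/(1+0.05275)^t    t·PV
  1       337.50       320.5889       320.5889
  2       337.50       304.5252       609.0505
  3       337.50       289.2664       867.7993
  4       337.50       274.7722     1,099.0888
  5       337.50       261.0042     1,305.0211
  6       337.50       247.9261     1,487.5567
  7       337.50       235.5033     1,648.5232
  8       337.50       223.7030     1,789.6239
  9       337.50       212.4939     1,912.4454
  10   10,337.50     6,182.4843    61,824.8429
  Σ                  8,552.2676    72,864.5406
Price P = Σ PV = 8,552.2676.
Macaulay duration = Σ(t·PV) / P = 72,864.5406 / 8,552.2676 = 8.51991 half-year periods.
In years: 8.51991 / 2 = 4.25995 years.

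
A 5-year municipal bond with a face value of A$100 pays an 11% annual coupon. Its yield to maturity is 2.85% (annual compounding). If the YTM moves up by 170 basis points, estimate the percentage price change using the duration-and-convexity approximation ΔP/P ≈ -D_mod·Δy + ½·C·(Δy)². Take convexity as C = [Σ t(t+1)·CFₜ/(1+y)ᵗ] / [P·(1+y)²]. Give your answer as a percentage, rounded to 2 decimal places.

-6.69%

With y = 0.0285:
  t   CF        PV=CF/(1+0.0285)^t    t·PV        t(t+1)·PV
  1        11.00        10.6952        10.6952          21.3904
  2        11.00        10.3988        20.7976          62.3929
  3        11.00        10.1107        30.3320         121.3280
  4        11.00         9.8305        39.3220         196.6100
  5       111.00        96.4498       482.2492       2,893.4951
  Σ                    137.4850       583.3960       3,295.2164
P = 137.4850; D_Mac = 4.24334 yrs; D_mod = 4.12576 yrs; C = 22.65792.
Duration effect: -4.12576 × (+0.017) = -0.070138
Convexity effect: 0.5 × 22.65792 × (0.017)² = +0.0032741
ΔP/P ≈ -0.070138 + 0.0032741 = -0.066864 = -6.6864%.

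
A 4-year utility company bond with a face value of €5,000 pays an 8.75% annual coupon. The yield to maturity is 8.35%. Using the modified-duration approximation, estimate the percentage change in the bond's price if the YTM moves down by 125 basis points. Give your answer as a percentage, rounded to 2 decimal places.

Periodic yield y = 0.0835. Modified duration first:
  t   CF        PV=CF/(1+0.0835)^t    t·PV
  1       437.50       403.7840       403.7840
  2       437.50       372.6664       745.3328
  3       437.50       343.9468     1,031.8405
  4     5,437.50     3,945.3325    15,781.3299
  Σ                  5,065.7297    17,962.2872
P = 5,065.7297; D_Mac = 3.54584 yrs; D_mod = 3.54584/(1+0.0835) = 3.27258 yrs.
ΔP/P ≈ -D_mod · Δy = -3.27258 × (-0.0125) = +0.040907 = +4.0907%.

+4.09%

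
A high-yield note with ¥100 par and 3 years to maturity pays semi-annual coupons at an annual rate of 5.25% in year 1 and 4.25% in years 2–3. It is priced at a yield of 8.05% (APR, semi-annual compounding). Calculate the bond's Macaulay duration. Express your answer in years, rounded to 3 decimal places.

Periodic yield y = 0.04025. Discount each cash flow and weight by its period:
  t   CF        PV=CF/(1+0.04025)^t    t·PV
  1        2.625         2.5234         2.5234
  2        2.625         2.4258         4.8516
  3        2.125         1.8878         5.6633
  4        2.125         1.8147         7.2589
  5        2.125         1.7445         8.7225
  6      102.125        80.5946       483.5674
  Σ                     90.9908       512.5870
Price P = Σ PV = 90.9908.
Macaulay duration = Σ(t·PV) / P = 512.5870 / 90.9908 = 5.63340 half-year periods.
In years: 5.63340 / 2 = 2.81670 years.

2.817 years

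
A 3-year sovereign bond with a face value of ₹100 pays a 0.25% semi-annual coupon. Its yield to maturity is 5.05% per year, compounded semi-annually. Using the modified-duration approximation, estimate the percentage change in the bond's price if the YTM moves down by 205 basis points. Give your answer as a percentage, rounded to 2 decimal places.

Periodic yield y = 0.02525. Modified duration first:
  t   CF        PV=CF/(1+0.02525)^t    t·PV
  1        0.125         0.1219         0.1219
  2        0.125         0.1189         0.2378
  3        0.125         0.1160         0.3480
  4        0.125         0.1131         0.4525
  5        0.125         0.1103         0.5517
  6      100.125        86.2112       517.2674
  Σ                     86.7915       518.9794
P = 86.7915; D_Mac = 5.97961 half-year periods = 2.98980 yrs; D_mod = 2.98980/(1+0.02525) = 2.91617 yrs.
ΔP/P ≈ -D_mod · Δy = -2.91617 × (-0.0205) = +0.059781 = +5.9781%.

+5.98%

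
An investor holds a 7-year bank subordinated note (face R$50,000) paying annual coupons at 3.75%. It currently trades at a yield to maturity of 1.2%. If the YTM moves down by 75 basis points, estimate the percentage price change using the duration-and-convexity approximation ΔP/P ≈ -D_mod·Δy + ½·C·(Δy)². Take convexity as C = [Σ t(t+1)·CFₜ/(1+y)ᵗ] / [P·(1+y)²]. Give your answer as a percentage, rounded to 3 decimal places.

+4.839%

With y = 0.012:
  t   CF        PV=CF/(1+0.012)^t    t·PV        t(t+1)·PV
  1     1,875.00     1,852.7668     1,852.7668       3,705.5336
  2     1,875.00     1,830.7972     3,661.5945      10,984.7834
  3     1,875.00     1,809.0882     5,427.2645      21,709.0581
  4     1,875.00     1,787.6365     7,150.5461      35,752.7307
  5     1,875.00     1,766.4393     8,832.1963      52,993.1779
  6     1,875.00     1,745.4933    10,472.9601      73,310.7204
  7    51,875.00    47,719.3503   334,035.4522   2,672,283.6173
  Σ                 58,511.5717   371,432.7805   2,870,739.6214
P = 58,511.5717; D_Mac = 6.34802 yrs; D_mod = 6.27275 yrs; C = 47.90612.
Duration effect: -6.27275 × (-0.0075) = +0.047046
Convexity effect: 0.5 × 47.90612 × (-0.0075)² = +0.0013474
ΔP/P ≈ +0.047046 + 0.0013474 = +0.048393 = +4.8393%.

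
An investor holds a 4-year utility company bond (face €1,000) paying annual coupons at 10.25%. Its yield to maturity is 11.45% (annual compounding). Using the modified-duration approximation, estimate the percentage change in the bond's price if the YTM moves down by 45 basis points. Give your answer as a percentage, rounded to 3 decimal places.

Periodic yield y = 0.1145. Modified duration first:
  t   CF        PV=CF/(1+0.1145)^t    t·PV
  1       102.50        91.9695        91.9695
  2       102.50        82.5209       165.0417
  3       102.50        74.0429       222.1288
  4     1,102.50       714.5923     2,858.3690
  Σ                    963.1255     3,337.5091
P = 963.1255; D_Mac = 3.46529 yrs; D_mod = 3.46529/(1+0.1145) = 3.10928 yrs.
ΔP/P ≈ -D_mod · Δy = -3.10928 × (-0.0045) = +0.013992 = +1.3992%.

+1.399%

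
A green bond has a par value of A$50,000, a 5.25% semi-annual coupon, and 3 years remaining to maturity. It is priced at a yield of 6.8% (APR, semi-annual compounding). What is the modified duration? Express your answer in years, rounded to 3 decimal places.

2.717 years

Periodic yield y = 0.034. First find Macaulay duration:
  t   CF        PV=CF/(1+0.034)^t    t·PV
  1     1,312.50     1,269.3424     1,269.3424
  2     1,312.50     1,227.6038     2,455.2077
  3     1,312.50     1,187.2377     3,561.7132
  4     1,312.50     1,148.1990     4,592.7959
  5     1,312.50     1,110.4439     5,552.2194
  6    51,312.50    41,985.5592   251,913.3552
  Σ                 47,928.3860   269,344.6339
P = 47,928.3860; Macaulay duration = 269,344.6339 / 47,928.3860 = 5.61973 half-year periods = 2.80987 years.
Modified duration = D_Mac / (1 + y) = 2.80987 / 1.034 = 2.71747 years.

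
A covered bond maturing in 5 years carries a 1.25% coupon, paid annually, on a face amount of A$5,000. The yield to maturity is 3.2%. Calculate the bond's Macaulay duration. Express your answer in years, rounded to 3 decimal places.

Periodic yield y = 0.032. Discount each cash flow and weight by its year:
  t   CF        PV=CF/(1+0.032)^t    t·PV
  1        62.50        60.5620        60.5620
  2        62.50        58.6841       117.3682
  3        62.50        56.8645       170.5934
  4        62.50        55.1012       220.4049
  5     5,062.50     4,324.8052    21,624.0260
  Σ                  4,556.0170    22,192.9545
Price P = Σ PV = 4,556.0170.
Macaulay duration = Σ(t·PV) / P = 22,192.9545 / 4,556.0170 = 4.87113 years.

4.871 years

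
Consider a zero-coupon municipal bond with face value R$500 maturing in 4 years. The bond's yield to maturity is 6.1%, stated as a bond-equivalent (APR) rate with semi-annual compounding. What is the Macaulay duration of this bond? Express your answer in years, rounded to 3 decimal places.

A zero-coupon bond has a single cash flow at maturity, so its Macaulay duration equals its maturity: 4 years.
(Equivalently: 8 semi-annual periods ÷ 2 = 4 years.)

4.000 years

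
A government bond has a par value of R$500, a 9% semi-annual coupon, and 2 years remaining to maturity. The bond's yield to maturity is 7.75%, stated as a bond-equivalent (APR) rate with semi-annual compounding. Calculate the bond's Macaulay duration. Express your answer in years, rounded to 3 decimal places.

Periodic yield y = 0.03875. Discount each cash flow and weight by its period:
  t   CF        PV=CF/(1+0.03875)^t    t·PV
  1        22.50        21.6606        21.6606
  2        22.50        20.8526        41.7052
  3        22.50        20.0747        60.2241
  4       522.50       448.7889     1,795.1558
  Σ                    511.3769     1,918.7458
Price P = Σ PV = 511.3769.
Macaulay duration = Σ(t·PV) / P = 1,918.7458 / 511.3769 = 3.75212 half-year periods.
In years: 3.75212 / 2 = 1.87606 years.

1.876 years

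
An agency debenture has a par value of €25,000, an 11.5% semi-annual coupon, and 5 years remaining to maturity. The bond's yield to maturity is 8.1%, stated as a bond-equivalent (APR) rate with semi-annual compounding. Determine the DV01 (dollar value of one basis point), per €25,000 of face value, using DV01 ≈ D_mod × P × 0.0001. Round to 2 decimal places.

Periodic yield y = 0.0405.
  t   CF        PV=CF/(1+0.0405)^t    t·PV
  1     1,437.50     1,381.5473     1,381.5473
  2     1,437.50     1,327.7725     2,655.5451
  3     1,437.50     1,276.0909     3,828.2726
  4     1,437.50     1,226.4208     4,905.6833
  5     1,437.50     1,178.6841     5,893.4206
  6     1,437.50     1,132.8055     6,796.8330
  7     1,437.50     1,088.7126     7,620.9884
  8     1,437.50     1,046.3360     8,370.6882
  9     1,437.50     1,005.6089     9,050.4798
  10   26,437.50    17,774.5878   177,745.8785
  Σ                 28,438.5665   228,249.3367
P = 28,438.5665; D_Mac = 8.02605 half-year periods = 4.01302 yrs; D_mod = 3.85682 yrs.
DV01 ≈ 3.85682 × 28,438.5665 × 0.0001 = 10.968253.

€10.97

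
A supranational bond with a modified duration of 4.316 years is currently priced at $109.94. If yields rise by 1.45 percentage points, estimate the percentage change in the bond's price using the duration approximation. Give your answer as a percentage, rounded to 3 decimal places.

-6.258%

Duration approximation: ΔP/P ≈ -D_mod · Δy = -4.316 × (+0.0145) = -0.062582.
As a percentage: -6.2582%.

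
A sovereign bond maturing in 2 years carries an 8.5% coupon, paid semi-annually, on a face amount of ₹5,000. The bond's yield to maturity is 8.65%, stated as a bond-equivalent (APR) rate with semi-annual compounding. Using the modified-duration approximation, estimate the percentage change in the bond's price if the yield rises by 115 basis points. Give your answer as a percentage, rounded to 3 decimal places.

Periodic yield y = 0.04325. Modified duration first:
  t   CF        PV=CF/(1+0.04325)^t    t·PV
  1       212.50       203.6904       203.6904
  2       212.50       195.2460       390.4920
  3       212.50       187.1517       561.4551
  4     5,212.50     4,400.4034    17,601.6137
  Σ                  4,986.4915    18,757.2512
P = 4,986.4915; D_Mac = 3.76161 half-year periods = 1.88081 yrs; D_mod = 1.88081/(1+0.04325) = 1.80283 yrs.
ΔP/P ≈ -D_mod · Δy = -1.80283 × (+0.0115) = -0.020733 = -2.0733%.

-2.073%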